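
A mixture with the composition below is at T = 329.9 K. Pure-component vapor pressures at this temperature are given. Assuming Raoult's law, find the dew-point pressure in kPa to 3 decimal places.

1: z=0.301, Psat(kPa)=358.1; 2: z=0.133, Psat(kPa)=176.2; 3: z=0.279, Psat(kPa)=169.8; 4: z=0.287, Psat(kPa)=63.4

Pdew = 128.778 kPa

At the dew point ψ → 1, so Σzᵢ/Kᵢ = 1 with Kᵢ = Pᵢˢᵃᵗ/P ⇒ 1/P = Σzᵢ/Pᵢˢᵃᵗ.
1/P = 0.301/358.1 + 0.133/176.2 + 0.279/169.8 + 0.287/63.4 = 0.007765 ⇒ P = 128.778 kPa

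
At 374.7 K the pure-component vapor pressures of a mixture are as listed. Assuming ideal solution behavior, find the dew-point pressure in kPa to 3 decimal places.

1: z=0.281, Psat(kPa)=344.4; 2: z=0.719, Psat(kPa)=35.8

At the dew point ψ → 1, so Σzᵢ/Kᵢ = 1 with Kᵢ = Pᵢˢᵃᵗ/P ⇒ 1/P = Σzᵢ/Pᵢˢᵃᵗ.
1/P = 0.281/344.4 + 0.719/35.8 = 0.020900 ⇒ P = 47.848 kPa

Pdew = 47.848 kPa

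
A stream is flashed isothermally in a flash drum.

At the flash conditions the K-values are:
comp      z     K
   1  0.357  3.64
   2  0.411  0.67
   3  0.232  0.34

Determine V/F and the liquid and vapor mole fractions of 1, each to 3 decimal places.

Material balance + equilibrium reduce to Σ zᵢ(Kᵢ−1)/(1+V/F(Kᵢ−1)) = 0.
g(0) = ΣzᵢKᵢ − 1 = 0.654 and g(1) = 1 − Σzᵢ/Kᵢ = -0.394, so a root lies in (0, 1).
Iterate (Newton) starting at V/F = 0.37:
  V/F = 0.370: g = 0.1197, g' = -0.872 → V/F = 0.507
  V/F = 0.507: g = 0.0098, g' = -0.748 → V/F = 0.520
Converged at V/F = 0.520.
Compositions from xᵢ = zᵢ/(1+V/F(Kᵢ−1)), yᵢ = Kᵢxᵢ:
  1: x = 0.150, y = 0.547
  2: x = 0.496, y = 0.332
  3: x = 0.353, y = 0.120

V/F = 0.520, x_1 = 0.150, y_1 = 0.547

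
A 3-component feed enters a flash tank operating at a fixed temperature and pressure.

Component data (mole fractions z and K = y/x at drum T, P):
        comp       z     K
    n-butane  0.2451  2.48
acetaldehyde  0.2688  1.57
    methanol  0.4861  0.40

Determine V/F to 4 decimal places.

Rachford–Rice: g(V/F) = Σ zᵢ(Kᵢ−1)/(1+V/F(Kᵢ−1)) = 0.
Feasibility: ΣzᵢKᵢ = 1.2243, Σzᵢ/Kᵢ = 1.4853 — both > 1, two phases present.
Iterate (Newton) starting at V/F = 0.3:
  V/F = 0.3000: g = 0.02637, g' = -0.5814 → V/F = 0.3454
  V/F = 0.3454: g = 0.00018, g' = -0.5745 → V/F = 0.3457
Converged at V/F = 0.3457.

V/F = 0.3457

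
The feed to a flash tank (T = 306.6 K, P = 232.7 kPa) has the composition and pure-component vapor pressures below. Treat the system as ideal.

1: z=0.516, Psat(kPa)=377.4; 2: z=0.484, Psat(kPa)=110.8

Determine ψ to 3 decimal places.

Raoult's law: Kᵢ = Pᵢˢᵃᵗ/P = Pᵢˢᵃᵗ/232.7.
  K_1 = 377.4/232.7 = 1.62183, K_2 = 110.8/232.7 = 0.47615
Rachford–Rice: g(ψ) = Σ zᵢ(Kᵢ−1)/(1+ψ(Kᵢ−1)) = 0.
Check two-phase: ΣzᵢKᵢ = 1.067 > 1 and Σzᵢ/Kᵢ = 1.335 > 1, so g(0) = 0.067 > 0 and g(1) = -0.335 < 0.
Binary case is linear: z₁(K₁−1)(1+ψ(K₂−1)) + z₂(K₂−1)(1+ψ(K₁−1)) = 0
⇒ ψ = [z₁(K₁−1)+z₂(K₂−1)] / [−(K₁−1)(K₂−1)] = 0.0673/0.3257 = 0.207

ψ = 0.207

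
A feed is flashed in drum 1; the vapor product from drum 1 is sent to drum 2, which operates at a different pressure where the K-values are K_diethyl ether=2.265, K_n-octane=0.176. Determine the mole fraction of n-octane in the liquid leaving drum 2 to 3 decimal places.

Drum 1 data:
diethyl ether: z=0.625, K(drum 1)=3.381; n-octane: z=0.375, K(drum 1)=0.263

Drum 1:
Material balance + equilibrium reduce to Σ zᵢ(Kᵢ−1)/(1+ψ₁(Kᵢ−1)) = 0.
Feasibility: ΣzᵢKᵢ = 2.212, Σzᵢ/Kᵢ = 1.611 — both > 1, two phases present.
Newton iteration, ψ₁⁰ = 0.5:
  ψ₁ = 0.500: g = 0.2417, g' = -1.249 → ψ₁ = 0.693
  ψ₁ = 0.693: g = -0.0040, g' = -1.356 → ψ₁ = 0.691
Converged at ψ₁ = 0.691.
Drum-1 compositions:
  diethyl ether: x = 0.236, y = 0.799
  n-octane: x = 0.764, y = 0.201
Drum-2 feed = drum-1 vapor: z₂ = (0.7992, 0.2008).
Drum 2:
Binary case is linear: z₁(K₁−1)(1+ψ₂(K₂−1)) + z₂(K₂−1)(1+ψ₂(K₁−1)) = 0
⇒ ψ₂ = [z₁(K₁−1)+z₂(K₂−1)] / [−(K₁−1)(K₂−1)] = 0.8455/1.0424 = 0.811
  diethyl ether: x = 0.394, y = 0.893
  n-octane: x = 0.606, y = 0.107

x_n-octane (drum 2) = 0.606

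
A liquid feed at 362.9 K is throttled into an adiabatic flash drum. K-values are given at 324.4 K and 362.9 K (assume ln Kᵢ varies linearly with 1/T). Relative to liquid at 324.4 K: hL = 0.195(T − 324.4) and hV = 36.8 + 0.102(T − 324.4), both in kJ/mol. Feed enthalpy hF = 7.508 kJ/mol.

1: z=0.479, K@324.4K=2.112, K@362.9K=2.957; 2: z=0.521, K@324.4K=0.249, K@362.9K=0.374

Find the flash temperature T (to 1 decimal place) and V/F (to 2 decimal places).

Adiabatic flash: solve Rachford–Rice at each trial T, then check hF = ψ·hV(T) + (1−ψ)·hL(T).
  T = 324.4 K: K = (2.112, 0.249), RR gives ψ = 0.169, H_out = 6.230 kJ/mol
  T = 362.9 K: K = (2.957, 0.374), RR gives ψ = 0.499, H_out = 24.082 kJ/mol
  T = 343.6 K: K = (2.522, 0.308), RR gives ψ = 0.350, H_out = 16.009 kJ/mol
  T = 334.0 K: K = (2.314, 0.278), RR gives ψ = 0.267, H_out = 11.453 kJ/mol
  T = 329.2 K: K = (2.212, 0.263), RR gives ψ = 0.220, H_out = 8.946 kJ/mol
  T = 326.8 K: K = (2.162, 0.256), RR gives ψ = 0.195, H_out = 7.617 kJ/mol
Linear interpolation between T = 324.4 (H_out = 6.230) and T = 326.8 (H_out = 7.617) on hF = 7.508 gives T ≈ 326.6 K, at which ψ = 0.19.

T = 326.6 K, V/F = 0.19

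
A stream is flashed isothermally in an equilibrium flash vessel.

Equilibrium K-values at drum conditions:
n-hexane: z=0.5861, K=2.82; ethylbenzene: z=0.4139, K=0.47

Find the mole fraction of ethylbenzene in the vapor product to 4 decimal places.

y_ethylbenzene = 0.3640

Material balance + equilibrium reduce to Σ zᵢ(Kᵢ−1)/(1+V/F(Kᵢ−1)) = 0.
Check two-phase: ΣzᵢKᵢ = 1.8473 > 1 and Σzᵢ/Kᵢ = 1.0885 > 1, so g(0) = 0.8473 > 0 and g(1) = -0.0885 < 0.
Binary case is linear: z₁(K₁−1)(1+V/F(K₂−1)) + z₂(K₂−1)(1+V/F(K₁−1)) = 0
⇒ V/F = [z₁(K₁−1)+z₂(K₂−1)] / [−(K₁−1)(K₂−1)] = 0.84733/0.96460 = 0.8784
Compositions from xᵢ = zᵢ/(1+V/F(Kᵢ−1)), yᵢ = Kᵢxᵢ:
  n-hexane: x = 0.2255, y = 0.6360
  ethylbenzene: x = 0.7745, y = 0.3640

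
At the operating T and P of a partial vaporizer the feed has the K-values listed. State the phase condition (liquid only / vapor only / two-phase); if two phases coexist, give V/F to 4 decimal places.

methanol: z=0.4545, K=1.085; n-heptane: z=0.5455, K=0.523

liquid only

ΣzᵢKᵢ = 0.7784; Σzᵢ/Kᵢ = 1.4619.
Since ΣzᵢKᵢ < 1 the mixture is below its bubble point — single liquid phase.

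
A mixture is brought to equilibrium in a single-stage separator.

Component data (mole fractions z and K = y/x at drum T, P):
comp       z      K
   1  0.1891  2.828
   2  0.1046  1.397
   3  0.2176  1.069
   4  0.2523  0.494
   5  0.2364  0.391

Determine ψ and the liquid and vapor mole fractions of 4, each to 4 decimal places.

ψ = 0.2008, x_4 = 0.2808, y_4 = 0.1387

Let ψ = V/F and solve Σ zᵢ(Kᵢ−1)/(1+ψ(Kᵢ−1)) = 0.
Feasibility: ΣzᵢKᵢ = 1.1306, Σzᵢ/Kᵢ = 1.4606 — both > 1, two phases present.
Newton iteration, ψ⁰ = 0.5:
  ψ = 0.5000: g = -0.14814, g' = -0.4820 → ψ = 0.1926
  ψ = 0.1926: g = 0.00449, g' = -0.5527 → ψ = 0.2008
Converged at ψ = 0.2008.
Compositions from xᵢ = zᵢ/(1+ψ(Kᵢ−1)), yᵢ = Kᵢxᵢ:
  1: x = 0.1383, y = 0.3912
  2: x = 0.0969, y = 0.1353
  3: x = 0.2146, y = 0.2294
  4: x = 0.2808, y = 0.1387
  5: x = 0.2693, y = 0.1053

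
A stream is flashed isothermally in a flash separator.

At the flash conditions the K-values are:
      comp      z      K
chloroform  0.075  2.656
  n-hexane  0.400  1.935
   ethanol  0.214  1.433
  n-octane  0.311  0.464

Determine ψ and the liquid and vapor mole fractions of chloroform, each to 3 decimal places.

ψ = 0.895, x_chloroform = 0.030, y_chloroform = 0.080

Material balance + equilibrium reduce to Σ zᵢ(Kᵢ−1)/(1+ψ(Kᵢ−1)) = 0.
Feasibility: ΣzᵢKᵢ = 1.424, Σzᵢ/Kᵢ = 1.055 — both > 1, two phases present.
Iterate (Newton) starting at ψ = 0.38:
  ψ = 0.380: g = 0.2224, g' = -0.438 → ψ = 0.887
  ψ = 0.887: g = 0.0037, g' = -0.484 → ψ = 0.895
Converged at ψ = 0.895.
Compositions from xᵢ = zᵢ/(1+ψ(Kᵢ−1)), yᵢ = Kᵢxᵢ:
  chloroform: x = 0.030, y = 0.080
  n-hexane: x = 0.218, y = 0.421
  ethanol: x = 0.154, y = 0.221
  n-octane: x = 0.598, y = 0.277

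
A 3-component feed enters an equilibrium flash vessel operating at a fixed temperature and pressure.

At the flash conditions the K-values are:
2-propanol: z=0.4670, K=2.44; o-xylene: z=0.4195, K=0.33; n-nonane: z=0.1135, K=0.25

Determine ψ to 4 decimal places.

ψ = 0.3092

Rachford–Rice: g(ψ) = Σ zᵢ(Kᵢ−1)/(1+ψ(Kᵢ−1)) = 0.
g(0) = ΣzᵢKᵢ − 1 = 0.3063 and g(1) = 1 − Σzᵢ/Kᵢ = -0.9166, so a root lies in (0, 1).
Newton–Raphson from ψ = 0.35:
  ψ = 0.3500: g = -0.03546, g' = -0.8668 → ψ = 0.3091
  ψ = 0.3091: g = 0.00007, g' = -0.8714 → ψ = 0.3092
Converged at ψ = 0.3092.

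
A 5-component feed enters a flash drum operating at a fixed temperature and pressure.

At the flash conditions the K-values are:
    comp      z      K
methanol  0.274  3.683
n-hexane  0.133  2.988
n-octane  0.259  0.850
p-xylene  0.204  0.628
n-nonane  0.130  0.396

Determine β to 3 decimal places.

Material balance + equilibrium reduce to Σ zᵢ(Kᵢ−1)/(1+β(Kᵢ−1)) = 0.
Feasibility: ΣzᵢKᵢ = 1.806, Σzᵢ/Kᵢ = 1.077 — both > 1, two phases present.
Iterate (Newton) starting at β = 0.41:
  β = 0.410: g = 0.2604, g' = -0.736 → β = 0.764
  β = 0.764: g = 0.0505, g' = -0.521 → β = 0.861
Converged at β = 0.861.

β = 0.861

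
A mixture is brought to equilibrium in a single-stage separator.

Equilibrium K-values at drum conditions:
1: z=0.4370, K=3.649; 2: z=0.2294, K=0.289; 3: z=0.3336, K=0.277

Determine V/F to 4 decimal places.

Material balance + equilibrium reduce to Σ zᵢ(Kᵢ−1)/(1+V/F(Kᵢ−1)) = 0.
g(0) = ΣzᵢKᵢ − 1 = 0.7533 and g(1) = 1 − Σzᵢ/Kᵢ = -1.1179, so a root lies in (0, 1).
Iterate (Newton) starting at V/F = 0.31:
  V/F = 0.3100: g = 0.11555, g' = -1.4051 → V/F = 0.3922
  V/F = 0.3922: g = 0.00487, g' = -1.3003 → V/F = 0.3960
Converged at V/F = 0.3960.

V/F = 0.3960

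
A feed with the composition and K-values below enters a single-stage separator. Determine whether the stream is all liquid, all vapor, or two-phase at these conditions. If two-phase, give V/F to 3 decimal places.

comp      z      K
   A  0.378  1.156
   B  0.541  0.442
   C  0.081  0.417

ΣzᵢKᵢ = 0.710; Σzᵢ/Kᵢ = 1.745.
Since ΣzᵢKᵢ < 1 the mixture is below its bubble point — single liquid phase.

all liquid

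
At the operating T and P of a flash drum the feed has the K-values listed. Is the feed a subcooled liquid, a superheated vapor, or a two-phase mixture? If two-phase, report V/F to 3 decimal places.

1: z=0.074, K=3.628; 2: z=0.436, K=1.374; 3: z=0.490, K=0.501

two-phase, V/F = 0.218

ΣzᵢKᵢ = 1.113; Σzᵢ/Kᵢ = 1.316.
Both exceed 1, so a two-phase solution exists.
Rachford–Rice: g(ψ) = Σ zᵢ(Kᵢ−1)/(1+ψ(Kᵢ−1)) = 0.
Iterate (Newton) starting at ψ = 0.5:
  ψ = 0.500: g = -0.1044, g' = -0.355 → ψ = 0.206
  ψ = 0.206: g = 0.0049, g' = -0.419 → ψ = 0.218
Converged at ψ = 0.218.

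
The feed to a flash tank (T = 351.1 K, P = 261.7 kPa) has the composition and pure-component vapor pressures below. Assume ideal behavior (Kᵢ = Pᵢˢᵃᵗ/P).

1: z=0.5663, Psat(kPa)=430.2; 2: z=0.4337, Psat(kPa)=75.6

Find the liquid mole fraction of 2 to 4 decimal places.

Raoult's law: Kᵢ = Pᵢˢᵃᵗ/P = Pᵢˢᵃᵗ/261.7.
  K_1 = 430.2/261.7 = 1.643867, K_2 = 75.6/261.7 = 0.288880
Rachford–Rice: g(V/F) = Σ zᵢ(Kᵢ−1)/(1+V/F(Kᵢ−1)) = 0.
Check two-phase: ΣzᵢKᵢ = 1.0562 > 1 and Σzᵢ/Kᵢ = 1.8458 > 1, so g(0) = 0.0562 > 0 and g(1) = -0.8458 < 0.
Newton iteration, V/F⁰ = 0.5:
  V/F = 0.5000: g = -0.20275, g' = -0.6624 → V/F = 0.1939
  V/F = 0.1939: g = -0.03360, g' = -0.4806 → V/F = 0.1240
  V/F = 0.1240: g = -0.00058, g' = -0.4651 → V/F = 0.1228
Converged at V/F = 0.1228.
Compositions from xᵢ = zᵢ/(1+V/F(Kᵢ−1)), yᵢ = Kᵢxᵢ:
  1: x = 0.5248, y = 0.8627
  2: x = 0.4752, y = 0.1373

x_2 = 0.4752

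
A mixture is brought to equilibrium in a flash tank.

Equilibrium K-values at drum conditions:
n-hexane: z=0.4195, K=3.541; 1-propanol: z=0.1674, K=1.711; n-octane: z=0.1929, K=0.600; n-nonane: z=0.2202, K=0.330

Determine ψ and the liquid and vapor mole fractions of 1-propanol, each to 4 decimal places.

Rachford–Rice: g(ψ) = Σ zᵢ(Kᵢ−1)/(1+ψ(Kᵢ−1)) = 0.
g(0) = ΣzᵢKᵢ − 1 = 0.9603 and g(1) = 1 − Σzᵢ/Kᵢ = -0.2051, so a root lies in (0, 1).
Newton iteration, ψ⁰ = 0.44:
  ψ = 0.4400: g = 0.29108, g' = -0.8971 → ψ = 0.7645
  ψ = 0.7645: g = 0.02577, g' = -0.8278 → ψ = 0.7956
  ψ = 0.7956: g = -0.00034, g' = -0.8509 → ψ = 0.7952
Converged at ψ = 0.7952.
Compositions from xᵢ = zᵢ/(1+ψ(Kᵢ−1)), yᵢ = Kᵢxᵢ:
  n-hexane: x = 0.1389, y = 0.4918
  1-propanol: x = 0.1069, y = 0.1830
  n-octane: x = 0.2829, y = 0.1697
  n-nonane: x = 0.4713, y = 0.1555

ψ = 0.7952, x_1-propanol = 0.1069, y_1-propanol = 0.1830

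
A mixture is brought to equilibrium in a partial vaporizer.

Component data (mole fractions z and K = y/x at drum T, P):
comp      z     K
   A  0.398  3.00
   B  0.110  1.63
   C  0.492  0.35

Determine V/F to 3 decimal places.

Material balance + equilibrium reduce to Σ zᵢ(Kᵢ−1)/(1+V/F(Kᵢ−1)) = 0.
Feasibility: ΣzᵢKᵢ = 1.545, Σzᵢ/Kᵢ = 1.606 — both > 1, two phases present.
Iterate (Newton) starting at V/F = 0.34:
  V/F = 0.340: g = 0.1204, g' = -0.936 → V/F = 0.469
  V/F = 0.469: g = 0.0046, g' = -0.880 → V/F = 0.474
Converged at V/F = 0.474.

V/F = 0.474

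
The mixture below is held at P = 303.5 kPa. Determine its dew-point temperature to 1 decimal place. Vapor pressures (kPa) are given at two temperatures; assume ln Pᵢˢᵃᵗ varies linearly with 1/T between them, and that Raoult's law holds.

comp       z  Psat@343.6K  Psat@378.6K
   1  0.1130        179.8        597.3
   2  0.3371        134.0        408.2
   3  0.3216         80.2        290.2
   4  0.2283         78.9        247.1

Dew-point temperature: Σzᵢ·P/Pᵢˢᵃᵗ(T) = 1. Interpolate ln Pᵢˢᵃᵗ = aᵢ + bᵢ/T.
  T = 343.6 K: ΣzᵢP/Pᵢˢᵃᵗ = 3.0495
  T = 378.6 K: ΣzᵢP/Pᵢˢᵃᵗ = 0.9248
  T = 361.1 K: ΣzᵢP/Pᵢˢᵃᵗ = 1.6303
  T = 369.9 K: ΣzᵢP/Pᵢˢᵃᵗ = 1.2175
  T = 374.2 K: ΣzᵢP/Pᵢˢᵃᵗ = 1.0611
  T = 376.4 K: ΣzᵢP/Pᵢˢᵃᵗ = 0.9902
Interpolating between 374.2 K and 376.4 K gives T ≈ 376.1 K.

T = 376.1 K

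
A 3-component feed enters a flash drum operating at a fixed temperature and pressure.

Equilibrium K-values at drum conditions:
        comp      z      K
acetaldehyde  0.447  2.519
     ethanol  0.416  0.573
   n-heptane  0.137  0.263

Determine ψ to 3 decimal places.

ψ = 0.500

Material balance + equilibrium reduce to Σ zᵢ(Kᵢ−1)/(1+ψ(Kᵢ−1)) = 0.
Feasibility: ΣzᵢKᵢ = 1.400, Σzᵢ/Kᵢ = 1.424 — both > 1, two phases present.
Newton iteration, ψ⁰ = 0.5:
  ψ = 0.500: g = 0.0002, g' = -0.642 → ψ = 0.500
Converged at ψ = 0.500.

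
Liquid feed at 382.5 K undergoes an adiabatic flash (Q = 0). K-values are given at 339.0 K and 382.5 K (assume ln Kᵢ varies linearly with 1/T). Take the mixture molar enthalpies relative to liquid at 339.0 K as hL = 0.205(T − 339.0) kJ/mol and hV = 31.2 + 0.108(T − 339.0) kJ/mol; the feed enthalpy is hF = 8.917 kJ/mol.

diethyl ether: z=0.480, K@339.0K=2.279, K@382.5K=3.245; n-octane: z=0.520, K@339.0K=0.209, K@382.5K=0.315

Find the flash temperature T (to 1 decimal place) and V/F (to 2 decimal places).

Adiabatic flash: solve Rachford–Rice at each trial T, then check hF = ψ·hV(T) + (1−ψ)·hL(T).
  T = 339.0 K: K = (2.279, 0.209), RR gives ψ = 0.200, H_out = 6.248 kJ/mol
  T = 382.5 K: K = (3.245, 0.315), RR gives ψ = 0.469, H_out = 21.574 kJ/mol
  T = 360.8 K: K = (2.750, 0.260), RR gives ψ = 0.351, H_out = 14.688 kJ/mol
  T = 349.9 K: K = (2.511, 0.234), RR gives ψ = 0.282, H_out = 10.743 kJ/mol
  T = 344.4 K: K = (2.393, 0.221), RR gives ψ = 0.243, H_out = 8.560 kJ/mol
  T = 347.1 K: K = (2.450, 0.227), RR gives ψ = 0.263, H_out = 9.651 kJ/mol
  T = 345.8 K: K = (2.423, 0.224), RR gives ψ = 0.253, H_out = 9.130 kJ/mol
Linear interpolation between T = 344.4 (H_out = 8.560) and T = 345.8 (H_out = 9.130) on hF = 8.917 gives T ≈ 345.3 K, at which ψ = 0.25.

T = 345.3 K, V/F = 0.25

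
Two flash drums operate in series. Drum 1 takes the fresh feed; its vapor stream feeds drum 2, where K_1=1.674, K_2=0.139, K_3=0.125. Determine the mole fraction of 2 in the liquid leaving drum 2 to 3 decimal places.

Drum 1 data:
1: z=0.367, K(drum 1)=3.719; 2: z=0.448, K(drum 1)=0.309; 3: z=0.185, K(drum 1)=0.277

Drum 1:
Rachford–Rice: g(ψ₁) = Σ zᵢ(Kᵢ−1)/(1+ψ₁(Kᵢ−1)) = 0.
Feasibility: ΣzᵢKᵢ = 1.555, Σzᵢ/Kᵢ = 2.216 — both > 1, two phases present.
Newton iteration, ψ₁⁰ = 0.5:
  ψ₁ = 0.500: g = -0.2595, g' = -1.224 → ψ₁ = 0.288
  ψ₁ = 0.288: g = 0.0043, g' = -1.341 → ψ₁ = 0.291
Converged at ψ₁ = 0.291.
Drum-1 compositions:
  1: x = 0.205, y = 0.762
  2: x = 0.561, y = 0.173
  3: x = 0.234, y = 0.065
Drum-2 feed = drum-1 vapor: z₂ = (0.7618, 0.1733, 0.0649).
Drum 2:
Let ψ₂ = V/F and solve Σ zᵢ(Kᵢ−1)/(1+ψ₂(Kᵢ−1)) = 0.
g(0) = ΣzᵢKᵢ − 1 = 0.307 and g(1) = 1 − Σzᵢ/Kᵢ = -1.221, so a root lies in (0, 1).
Newton iteration, ψ₂⁰ = 0.32:
  ψ₂ = 0.320: g = 0.1375, g' = -0.575 → ψ₂ = 0.559
  ψ₂ = 0.559: g = -0.0261, g' = -0.851 → ψ₂ = 0.529
  ψ₂ = 0.529: g = -0.0009, g' = -0.793 → ψ₂ = 0.527
Converged at ψ₂ = 0.527.
  1: x = 0.562, y = 0.941
  2: x = 0.317, y = 0.044
  3: x = 0.121, y = 0.015

x_2 (drum 2) = 0.317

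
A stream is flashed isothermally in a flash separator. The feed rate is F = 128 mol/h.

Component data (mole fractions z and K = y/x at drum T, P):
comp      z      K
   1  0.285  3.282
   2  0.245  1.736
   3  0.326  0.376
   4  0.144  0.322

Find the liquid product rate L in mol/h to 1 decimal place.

Newton–Raphson from ψ = 0.5:
  ψ = 0.500: g = -0.0078, g' = -0.814 → ψ = 0.490
Converged at ψ = 0.490.
Then V = ψ·F = 0.4904·128 = 62.8 mol/h and L = F − V = 65.2 mol/h.

L = 65.2 mol/h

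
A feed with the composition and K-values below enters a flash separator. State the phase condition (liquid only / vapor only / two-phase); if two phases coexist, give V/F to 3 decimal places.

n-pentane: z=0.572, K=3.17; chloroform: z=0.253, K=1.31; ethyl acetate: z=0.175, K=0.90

ΣzᵢKᵢ = 2.302; Σzᵢ/Kᵢ = 0.568.
Since Σzᵢ/Kᵢ < 1 the mixture is above its dew point — single vapor phase.

vapor only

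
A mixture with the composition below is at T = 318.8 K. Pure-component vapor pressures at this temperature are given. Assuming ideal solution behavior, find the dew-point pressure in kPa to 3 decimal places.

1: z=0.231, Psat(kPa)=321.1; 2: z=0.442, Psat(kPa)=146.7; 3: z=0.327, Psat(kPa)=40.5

Pdew = 84.700 kPa

At the dew point ψ → 1, so Σzᵢ/Kᵢ = 1 with Kᵢ = Pᵢˢᵃᵗ/P ⇒ 1/P = Σzᵢ/Pᵢˢᵃᵗ.
1/P = 0.231/321.1 + 0.442/146.7 + 0.327/40.5 = 0.011806 ⇒ P = 84.700 kPa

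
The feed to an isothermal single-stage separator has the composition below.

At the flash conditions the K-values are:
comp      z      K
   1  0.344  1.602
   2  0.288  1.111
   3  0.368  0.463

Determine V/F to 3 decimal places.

Iterate (Newton) starting at V/F = 0.5:
  V/F = 0.500: g = -0.0807, g' = -0.275 → V/F = 0.207
  V/F = 0.207: g = -0.0069, g' = -0.236 → V/F = 0.178
Converged at V/F = 0.178.

V/F = 0.178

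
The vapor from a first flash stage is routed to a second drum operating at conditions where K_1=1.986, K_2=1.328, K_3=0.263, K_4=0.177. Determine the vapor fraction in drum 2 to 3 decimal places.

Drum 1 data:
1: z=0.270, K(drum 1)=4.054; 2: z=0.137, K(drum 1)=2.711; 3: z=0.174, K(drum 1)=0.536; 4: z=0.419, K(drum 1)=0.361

V/F (drum 2) = 0.402

Drum 1:
Let ψ₁ = V/F and solve Σ zᵢ(Kᵢ−1)/(1+ψ₁(Kᵢ−1)) = 0.
g(0) = ΣzᵢKᵢ − 1 = 0.711 and g(1) = 1 − Σzᵢ/Kᵢ = -0.602, so a root lies in (0, 1).
Newton iteration, ψ₁⁰ = 0.5:
  ψ₁ = 0.500: g = -0.0459, g' = -0.944 → ψ₁ = 0.451
  ψ₁ = 0.451: g = 0.0006, g' = -0.971 → ψ₁ = 0.452
Converged at ψ₁ = 0.452.
Drum-1 compositions:
  1: x = 0.113, y = 0.460
  2: x = 0.077, y = 0.209
  3: x = 0.220, y = 0.118
  4: x = 0.589, y = 0.213
Drum-2 feed = drum-1 vapor: z₂ = (0.4599, 0.2094, 0.1180, 0.2127).
Drum 2:
Material balance + equilibrium reduce to Σ zᵢ(Kᵢ−1)/(1+ψ₂(Kᵢ−1)) = 0.
g(0) = ΣzᵢKᵢ − 1 = 0.260 and g(1) = 1 − Σzᵢ/Kᵢ = -1.040, so a root lies in (0, 1).
Newton–Raphson from ψ₂ = 0.5:
  ψ₂ = 0.500: g = -0.0724, g' = -0.794 → ψ₂ = 0.409
  ψ₂ = 0.409: g = -0.0045, g' = -0.703 → ψ₂ = 0.402
Converged at ψ₂ = 0.402.
  1: x = 0.329, y = 0.654
  2: x = 0.185, y = 0.246
  3: x = 0.168, y = 0.044
  4: x = 0.318, y = 0.056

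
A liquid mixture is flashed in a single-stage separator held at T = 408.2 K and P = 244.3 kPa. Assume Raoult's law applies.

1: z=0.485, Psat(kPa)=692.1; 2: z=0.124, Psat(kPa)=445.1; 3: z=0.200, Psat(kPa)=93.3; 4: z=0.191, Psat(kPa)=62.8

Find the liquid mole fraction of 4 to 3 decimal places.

x_4 = 0.365

Raoult's law: Kᵢ = Pᵢˢᵃᵗ/P = Pᵢˢᵃᵗ/244.3.
  K_1 = 692.1/244.3 = 2.83299, K_2 = 445.1/244.3 = 1.82194, K_3 = 93.3/244.3 = 0.38191, K_4 = 62.8/244.3 = 0.25706
Newton iteration, ψ⁰ = 0.41:
  ψ = 0.410: g = 0.2142, g' = -0.933 → ψ = 0.639
  ψ = 0.639: g = 0.0013, g' = -0.973 → ψ = 0.641
Converged at ψ = 0.641.
Compositions from xᵢ = zᵢ/(1+ψ(Kᵢ−1)), yᵢ = Kᵢxᵢ:
  1: x = 0.223, y = 0.632
  2: x = 0.081, y = 0.148
  3: x = 0.331, y = 0.126
  4: x = 0.365, y = 0.094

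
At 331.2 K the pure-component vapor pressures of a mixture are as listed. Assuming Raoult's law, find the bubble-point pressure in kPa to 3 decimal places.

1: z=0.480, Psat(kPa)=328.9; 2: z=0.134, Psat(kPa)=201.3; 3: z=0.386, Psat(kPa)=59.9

Pbub = 207.968 kPa

At the bubble point ψ → 0, so ΣzᵢKᵢ = 1 with Kᵢ = Pᵢˢᵃᵗ/P ⇒ P = ΣzᵢPᵢˢᵃᵗ.
P = 0.480·328.9 + 0.134·201.3 + 0.386·59.9 = 207.968 kPa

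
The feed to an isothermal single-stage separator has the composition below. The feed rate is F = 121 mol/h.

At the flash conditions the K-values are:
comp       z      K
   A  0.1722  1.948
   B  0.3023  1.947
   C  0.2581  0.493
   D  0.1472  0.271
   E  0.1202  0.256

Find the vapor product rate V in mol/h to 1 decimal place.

Material balance + equilibrium reduce to Σ zᵢ(Kᵢ−1)/(1+ψ(Kᵢ−1)) = 0.
Check two-phase: ΣzᵢKᵢ = 1.1219 > 1 and Σzᵢ/Kᵢ = 1.7799 > 1, so g(0) = 0.1219 > 0 and g(1) = -0.7799 < 0.
Newton–Raphson from ψ = 0.52:
  ψ = 0.5200: g = -0.19523, g' = -0.6934 → ψ = 0.2385
  ψ = 0.2385: g = -0.02077, g' = -0.5822 → ψ = 0.2028
Converged at ψ = 0.2028.
Then V = ψ·F = 0.2028·121 = 24.5 mol/h and L = F − V = 96.5 mol/h.

V = 24.5 mol/h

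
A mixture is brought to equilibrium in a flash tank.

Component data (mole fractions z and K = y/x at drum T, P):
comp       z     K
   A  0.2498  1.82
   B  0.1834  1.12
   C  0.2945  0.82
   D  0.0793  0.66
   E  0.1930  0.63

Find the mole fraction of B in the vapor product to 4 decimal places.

y_B = 0.1956

Newton iteration, ψ⁰ = 0.5:
  ψ = 0.5000: g = -0.01232, g' = -0.1514 → ψ = 0.4186
  ψ = 0.4186: g = 0.00018, g' = -0.1561 → ψ = 0.4198
Converged at ψ = 0.4198.
Compositions from xᵢ = zᵢ/(1+ψ(Kᵢ−1)), yᵢ = Kᵢxᵢ:
  A: x = 0.1858, y = 0.3382
  B: x = 0.1746, y = 0.1956
  C: x = 0.3186, y = 0.2612
  D: x = 0.0925, y = 0.0611
  E: x = 0.2285, y = 0.1439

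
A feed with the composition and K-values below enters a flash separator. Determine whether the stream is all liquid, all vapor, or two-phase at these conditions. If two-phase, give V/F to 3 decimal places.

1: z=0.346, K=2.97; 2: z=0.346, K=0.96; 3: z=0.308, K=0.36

ΣzᵢKᵢ = 1.471; Σzᵢ/Kᵢ = 1.332.
Both exceed 1, so a two-phase solution exists.
Rachford–Rice: g(ψ) = Σ zᵢ(Kᵢ−1)/(1+ψ(Kᵢ−1)) = 0.
Newton iteration, ψ⁰ = 0.67:
  ψ = 0.670: g = -0.0655, g' = -0.637 → ψ = 0.567
  ψ = 0.567: g = -0.0017, g' = -0.611 → ψ = 0.564
Converged at ψ = 0.564.

two-phase, V/F = 0.564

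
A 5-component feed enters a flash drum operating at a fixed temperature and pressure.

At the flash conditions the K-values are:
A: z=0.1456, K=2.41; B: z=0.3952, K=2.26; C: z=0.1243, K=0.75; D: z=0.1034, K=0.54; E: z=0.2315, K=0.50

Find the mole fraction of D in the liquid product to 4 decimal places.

Let β = V/F and solve Σ zᵢ(Kᵢ−1)/(1+β(Kᵢ−1)) = 0.
g(0) = ΣzᵢKᵢ − 1 = 0.5089 and g(1) = 1 − Σzᵢ/Kᵢ = -0.0555, so a root lies in (0, 1).
Newton–Raphson from β = 0.5:
  β = 0.5000: g = 0.17428, g' = -0.4857 → β = 0.8589
  β = 0.8589: g = 0.01094, g' = -0.4541 → β = 0.8829
  β = 0.8829: g = -0.00005, g' = -0.4584 → β = 0.8828
Converged at β = 0.8828.
Compositions from xᵢ = zᵢ/(1+β(Kᵢ−1)), yᵢ = Kᵢxᵢ:
  A: x = 0.0649, y = 0.1563
  B: x = 0.1871, y = 0.4228
  C: x = 0.1595, y = 0.1196
  D: x = 0.1741, y = 0.0940
  E: x = 0.4144, y = 0.2072

x_D = 0.1741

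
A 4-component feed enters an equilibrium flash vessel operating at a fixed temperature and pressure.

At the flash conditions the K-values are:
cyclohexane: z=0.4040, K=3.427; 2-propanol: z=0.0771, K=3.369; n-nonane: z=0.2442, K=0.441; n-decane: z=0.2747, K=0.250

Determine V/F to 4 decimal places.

Iterate (Newton) starting at V/F = 0.59:
  V/F = 0.5900: g = -0.09388, g' = -1.1447 → V/F = 0.5080
  V/F = 0.5080: g = -0.00146, g' = -1.1185 → V/F = 0.5067
Converged at V/F = 0.5067.

V/F = 0.5067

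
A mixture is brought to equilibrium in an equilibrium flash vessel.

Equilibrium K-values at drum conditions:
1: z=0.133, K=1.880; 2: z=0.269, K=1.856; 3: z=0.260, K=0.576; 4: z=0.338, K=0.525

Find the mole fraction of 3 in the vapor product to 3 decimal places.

y_3 = 0.163

Rachford–Rice: g(β) = Σ zᵢ(Kᵢ−1)/(1+β(Kᵢ−1)) = 0.
Check two-phase: ΣzᵢKᵢ = 1.077 > 1 and Σzᵢ/Kᵢ = 1.311 > 1, so g(0) = 0.077 > 0 and g(1) = -0.311 < 0.
Newton–Raphson from β = 0.48:
  β = 0.480: g = -0.1009, g' = -0.352 → β = 0.193
  β = 0.193: g = 0.0008, g' = -0.368 → β = 0.195
Converged at β = 0.195.
Compositions from xᵢ = zᵢ/(1+β(Kᵢ−1)), yᵢ = Kᵢxᵢ:
  1: x = 0.113, y = 0.213
  2: x = 0.230, y = 0.428
  3: x = 0.283, y = 0.163
  4: x = 0.373, y = 0.196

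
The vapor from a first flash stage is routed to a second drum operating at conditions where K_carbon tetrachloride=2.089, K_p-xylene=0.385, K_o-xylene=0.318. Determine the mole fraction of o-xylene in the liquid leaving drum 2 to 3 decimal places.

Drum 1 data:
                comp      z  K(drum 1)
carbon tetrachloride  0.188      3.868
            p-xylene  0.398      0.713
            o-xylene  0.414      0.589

x_o-xylene (drum 2) = 0.297

Drum 1:
Let ψ₁ = V/F and solve Σ zᵢ(Kᵢ−1)/(1+ψ₁(Kᵢ−1)) = 0.
Feasibility: ΣzᵢKᵢ = 1.255, Σzᵢ/Kᵢ = 1.310 — both > 1, two phases present.
Newton–Raphson from ψ₁ = 0.5:
  ψ₁ = 0.500: g = -0.1260, g' = -0.416 → ψ₁ = 0.197
  ψ₁ = 0.197: g = 0.0380, g' = -0.750 → ψ₁ = 0.248
  ψ₁ = 0.248: g = 0.0026, g' = -0.653 → ψ₁ = 0.252
Converged at ψ₁ = 0.252.
Drum-1 compositions:
  carbon tetrachloride: x = 0.109, y = 0.422
  p-xylene: x = 0.429, y = 0.306
  o-xylene: x = 0.462, y = 0.272
Drum-2 feed = drum-1 vapor: z₂ = (0.4221, 0.3059, 0.2720).
Drum 2:
Rachford–Rice: g(ψ₂) = Σ zᵢ(Kᵢ−1)/(1+ψ₂(Kᵢ−1)) = 0.
g(0) = ΣzᵢKᵢ − 1 = 0.086 and g(1) = 1 − Σzᵢ/Kᵢ = -0.852, so a root lies in (0, 1).
Newton–Raphson from ψ₂ = 0.62:
  ψ₂ = 0.620: g = -0.3511, g' = -0.860 → ψ₂ = 0.212
  ψ₂ = 0.212: g = -0.0597, g' = -0.656 → ψ₂ = 0.121
  ψ₂ = 0.121: g = 0.0007, g' = -0.676 → ψ₂ = 0.122
Converged at ψ₂ = 0.122.
  carbon tetrachloride: x = 0.373, y = 0.778
  p-xylene: x = 0.331, y = 0.127
  o-xylene: x = 0.297, y = 0.094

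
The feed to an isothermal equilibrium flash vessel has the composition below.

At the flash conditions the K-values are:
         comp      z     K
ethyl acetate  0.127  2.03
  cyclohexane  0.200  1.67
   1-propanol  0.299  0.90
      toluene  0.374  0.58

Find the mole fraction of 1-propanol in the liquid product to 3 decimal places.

Rachford–Rice: g(ψ) = Σ zᵢ(Kᵢ−1)/(1+ψ(Kᵢ−1)) = 0.
g(0) = ΣzᵢKᵢ − 1 = 0.078 and g(1) = 1 − Σzᵢ/Kᵢ = -0.159, so a root lies in (0, 1).
Newton iteration, ψ⁰ = 0.52:
  ψ = 0.520: g = -0.0480, g' = -0.218 → ψ = 0.300
  ψ = 0.300: g = 0.0010, g' = -0.230 → ψ = 0.304
Converged at ψ = 0.304.
Compositions from xᵢ = zᵢ/(1+ψ(Kᵢ−1)), yᵢ = Kᵢxᵢ:
  ethyl acetate: x = 0.097, y = 0.196
  cyclohexane: x = 0.166, y = 0.277
  1-propanol: x = 0.308, y = 0.278
  toluene: x = 0.429, y = 0.249

x_1-propanol = 0.308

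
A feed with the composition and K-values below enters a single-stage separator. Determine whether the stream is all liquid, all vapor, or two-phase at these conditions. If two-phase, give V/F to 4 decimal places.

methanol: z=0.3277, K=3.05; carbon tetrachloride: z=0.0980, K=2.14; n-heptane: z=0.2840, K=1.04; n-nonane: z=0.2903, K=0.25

ΣzᵢKᵢ = 1.5771; Σzᵢ/Kᵢ = 1.5875.
Both exceed 1, so a two-phase solution exists.
Newton–Raphson from ψ = 0.31:
  ψ = 0.3100: g = 0.22084, g' = -0.8620 → ψ = 0.5662
  ψ = 0.5662: g = 0.01151, g' = -0.8357 → ψ = 0.5800
  ψ = 0.5800: g = -0.00007, g' = -0.8455 → ψ = 0.5799
Converged at ψ = 0.5799.

two-phase, V/F = 0.5799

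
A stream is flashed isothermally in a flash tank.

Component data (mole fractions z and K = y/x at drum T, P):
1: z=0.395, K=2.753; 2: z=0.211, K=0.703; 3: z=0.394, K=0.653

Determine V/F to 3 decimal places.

Rachford–Rice: g(V/F) = Σ zᵢ(Kᵢ−1)/(1+V/F(Kᵢ−1)) = 0.
g(0) = ΣzᵢKᵢ − 1 = 0.493 and g(1) = 1 − Σzᵢ/Kᵢ = -0.047, so a root lies in (0, 1).
Newton–Raphson from V/F = 0.5:
  V/F = 0.500: g = 0.1300, g' = -0.440 → V/F = 0.796
  V/F = 0.796: g = 0.0183, g' = -0.334 → V/F = 0.850
  V/F = 0.850: g = 0.0003, g' = -0.324 → V/F = 0.851
Converged at V/F = 0.851.

V/F = 0.851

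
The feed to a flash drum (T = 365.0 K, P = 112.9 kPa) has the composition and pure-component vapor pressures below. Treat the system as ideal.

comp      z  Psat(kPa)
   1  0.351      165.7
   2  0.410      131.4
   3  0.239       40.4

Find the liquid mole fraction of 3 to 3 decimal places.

Raoult's law: Kᵢ = Pᵢˢᵃᵗ/P = Pᵢˢᵃᵗ/112.9.
  K_1 = 165.7/112.9 = 1.46767, K_2 = 131.4/112.9 = 1.16386, K_3 = 40.4/112.9 = 0.35784
Newton–Raphson from ψ = 0.5:
  ψ = 0.500: g = -0.0309, g' = -0.274 → ψ = 0.387
  ψ = 0.387: g = -0.0021, g' = -0.239 → ψ = 0.378
Converged at ψ = 0.378.
Compositions from xᵢ = zᵢ/(1+ψ(Kᵢ−1)), yᵢ = Kᵢxᵢ:
  1: x = 0.298, y = 0.438
  2: x = 0.386, y = 0.449
  3: x = 0.316, y = 0.113

x_3 = 0.316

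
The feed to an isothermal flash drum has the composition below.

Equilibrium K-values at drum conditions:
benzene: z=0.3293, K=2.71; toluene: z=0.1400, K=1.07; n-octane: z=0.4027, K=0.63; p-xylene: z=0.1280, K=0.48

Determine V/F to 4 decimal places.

Newton iteration, V/F⁰ = 0.5:
  V/F = 0.5000: g = 0.04026, g' = -0.4267 → V/F = 0.5944
  V/F = 0.5944: g = 0.00134, g' = -0.4006 → V/F = 0.5977
Converged at V/F = 0.5977.

V/F = 0.5977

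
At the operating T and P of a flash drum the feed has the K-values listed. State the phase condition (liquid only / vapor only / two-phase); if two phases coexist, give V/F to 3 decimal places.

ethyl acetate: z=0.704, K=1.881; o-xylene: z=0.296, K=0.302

ΣzᵢKᵢ = 1.414; Σzᵢ/Kᵢ = 1.354.
Both exceed 1, so a two-phase solution exists.
Material balance + equilibrium reduce to Σ zᵢ(Kᵢ−1)/(1+ψ(Kᵢ−1)) = 0.
Newton–Raphson from ψ = 0.55:
  ψ = 0.550: g = 0.0824, g' = -0.628 → ψ = 0.681
  ψ = 0.681: g = -0.0064, g' = -0.738 → ψ = 0.673
Converged at ψ = 0.673.

two-phase, V/F = 0.673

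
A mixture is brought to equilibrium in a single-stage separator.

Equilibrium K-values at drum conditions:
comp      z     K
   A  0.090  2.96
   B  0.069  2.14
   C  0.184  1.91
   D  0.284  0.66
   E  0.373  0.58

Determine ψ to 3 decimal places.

Material balance + equilibrium reduce to Σ zᵢ(Kᵢ−1)/(1+ψ(Kᵢ−1)) = 0.
Check two-phase: ΣzᵢKᵢ = 1.169 > 1 and Σzᵢ/Kᵢ = 1.232 > 1, so g(0) = 0.169 > 0 and g(1) = -0.232 < 0.
Newton–Raphson from ψ = 0.5:
  ψ = 0.500: g = -0.0604, g' = -0.350 → ψ = 0.327
  ψ = 0.327: g = 0.0035, g' = -0.396 → ψ = 0.336
Converged at ψ = 0.336.

ψ = 0.336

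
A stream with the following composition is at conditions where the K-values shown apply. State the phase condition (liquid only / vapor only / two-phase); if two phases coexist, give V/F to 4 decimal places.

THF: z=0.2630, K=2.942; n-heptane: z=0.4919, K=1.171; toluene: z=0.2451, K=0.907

ΣzᵢKᵢ = 1.5721; Σzᵢ/Kᵢ = 0.7797.
Since Σzᵢ/Kᵢ < 1 the mixture is above its dew point — single vapor phase.

vapor only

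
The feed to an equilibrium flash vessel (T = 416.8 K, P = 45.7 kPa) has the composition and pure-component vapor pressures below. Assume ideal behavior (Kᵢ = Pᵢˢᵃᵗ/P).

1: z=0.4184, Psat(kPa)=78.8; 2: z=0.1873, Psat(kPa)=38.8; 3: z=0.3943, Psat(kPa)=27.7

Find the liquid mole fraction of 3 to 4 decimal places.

Raoult's law: Kᵢ = Pᵢˢᵃᵗ/P = Pᵢˢᵃᵗ/45.7.
  K_1 = 78.8/45.7 = 1.724289, K_2 = 38.8/45.7 = 0.849015, K_3 = 27.7/45.7 = 0.606127
Newton iteration, ψ⁰ = 0.5:
  ψ = 0.5000: g = -0.00150, g' = -0.2181 → ψ = 0.4931
Converged at ψ = 0.4931.
Compositions from xᵢ = zᵢ/(1+ψ(Kᵢ−1)), yᵢ = Kᵢxᵢ:
  1: x = 0.3083, y = 0.5316
  2: x = 0.2024, y = 0.1718
  3: x = 0.4893, y = 0.2966

x_3 = 0.4893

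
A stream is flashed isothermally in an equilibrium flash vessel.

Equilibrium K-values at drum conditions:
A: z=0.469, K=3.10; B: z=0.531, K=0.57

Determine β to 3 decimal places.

Binary case is linear: z₁(K₁−1)(1+β(K₂−1)) + z₂(K₂−1)(1+β(K₁−1)) = 0
⇒ β = [z₁(K₁−1)+z₂(K₂−1)] / [−(K₁−1)(K₂−1)] = 0.7566/0.9030 = 0.838

β = 0.838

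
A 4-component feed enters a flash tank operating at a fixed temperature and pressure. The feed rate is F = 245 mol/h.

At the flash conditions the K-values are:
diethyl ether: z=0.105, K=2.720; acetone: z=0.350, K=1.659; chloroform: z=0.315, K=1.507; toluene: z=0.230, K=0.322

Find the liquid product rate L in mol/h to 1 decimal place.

Newton iteration, ψ⁰ = 0.5:
  ψ = 0.500: g = 0.1621, g' = -0.469 → ψ = 0.845
  ψ = 0.845: g = -0.0318, g' = -0.734 → ψ = 0.802
  ψ = 0.802: g = -0.0015, g' = -0.669 → ψ = 0.800
Converged at ψ = 0.800.
Then V = ψ·F = 0.7998·245 = 196.0 mol/h and L = F − V = 49.0 mol/h.

L = 49.0 mol/h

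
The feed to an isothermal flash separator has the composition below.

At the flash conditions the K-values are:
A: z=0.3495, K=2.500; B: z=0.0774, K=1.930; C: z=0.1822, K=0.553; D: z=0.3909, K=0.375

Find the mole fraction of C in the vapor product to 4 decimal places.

Material balance + equilibrium reduce to Σ zᵢ(Kᵢ−1)/(1+ψ(Kᵢ−1)) = 0.
Check two-phase: ΣzᵢKᵢ = 1.2705 > 1 and Σzᵢ/Kᵢ = 1.5518 > 1, so g(0) = 0.2705 > 0 and g(1) = -0.5518 < 0.
Iterate (Newton) starting at ψ = 0.5:
  ψ = 0.5000: g = -0.11154, g' = -0.6714 → ψ = 0.3339
  ψ = 0.3339: g = -0.00022, g' = -0.6822 → ψ = 0.3335
Converged at ψ = 0.3335.
Compositions from xᵢ = zᵢ/(1+ψ(Kᵢ−1)), yᵢ = Kᵢxᵢ:
  A: x = 0.2330, y = 0.5824
  B: x = 0.0591, y = 0.1140
  C: x = 0.2141, y = 0.1184
  D: x = 0.4938, y = 0.1852

y_C = 0.1184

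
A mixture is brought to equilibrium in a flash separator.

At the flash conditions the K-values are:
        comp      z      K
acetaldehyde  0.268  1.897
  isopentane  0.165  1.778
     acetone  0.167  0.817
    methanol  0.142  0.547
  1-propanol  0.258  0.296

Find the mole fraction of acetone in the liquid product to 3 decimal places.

Material balance + equilibrium reduce to Σ zᵢ(Kᵢ−1)/(1+ψ(Kᵢ−1)) = 0.
g(0) = ΣzᵢKᵢ − 1 = 0.092 and g(1) = 1 − Σzᵢ/Kᵢ = -0.570, so a root lies in (0, 1).
Newton–Raphson from ψ = 0.5:
  ψ = 0.500: g = -0.1387, g' = -0.515 → ψ = 0.230
  ψ = 0.230: g = -0.0124, g' = -0.445 → ψ = 0.202
Converged at ψ = 0.202.
Compositions from xᵢ = zᵢ/(1+ψ(Kᵢ−1)), yᵢ = Kᵢxᵢ:
  acetaldehyde: x = 0.227, y = 0.430
  isopentane: x = 0.143, y = 0.253
  acetone: x = 0.173, y = 0.142
  methanol: x = 0.156, y = 0.086
  1-propanol: x = 0.301, y = 0.089

x_acetone = 0.173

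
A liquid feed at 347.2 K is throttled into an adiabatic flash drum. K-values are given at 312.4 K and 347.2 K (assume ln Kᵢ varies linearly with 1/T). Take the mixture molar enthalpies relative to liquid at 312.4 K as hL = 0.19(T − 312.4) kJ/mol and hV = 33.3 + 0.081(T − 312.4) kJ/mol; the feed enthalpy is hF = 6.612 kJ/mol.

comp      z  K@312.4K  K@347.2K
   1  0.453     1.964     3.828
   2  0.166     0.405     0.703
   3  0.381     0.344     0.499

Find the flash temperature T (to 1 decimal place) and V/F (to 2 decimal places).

Adiabatic flash: solve Rachford–Rice at each trial T, then check hF = ψ·hV(T) + (1−ψ)·hL(T).
  T = 312.4 K: K = (1.964, 0.405, 0.344), RR gives ψ = 0.143, H_out = 4.763 kJ/mol
  T = 347.2 K: K = (3.828, 0.703, 0.499), RR gives ψ = 0.815, H_out = 30.659 kJ/mol
  T = 329.8 K: K = (2.791, 0.541, 0.418), RR gives ψ = 0.523, H_out = 19.742 kJ/mol
  T = 321.1 K: K = (2.352, 0.470, 0.380), RR gives ψ = 0.359, H_out = 13.274 kJ/mol
  T = 316.8 K: K = (2.154, 0.437, 0.362), RR gives ψ = 0.262, H_out = 9.441 kJ/mol
  T = 314.6 K: K = (2.058, 0.421, 0.353), RR gives ψ = 0.206, H_out = 7.220 kJ/mol
  T = 313.5 K: K = (2.010, 0.413, 0.349), RR gives ψ = 0.175, H_out = 6.025 kJ/mol
Linear interpolation between T = 313.5 (H_out = 6.025) and T = 314.6 (H_out = 7.220) on hF = 6.612 gives T ≈ 314.0 K, at which ψ = 0.19.

T = 314.0 K, V/F = 0.19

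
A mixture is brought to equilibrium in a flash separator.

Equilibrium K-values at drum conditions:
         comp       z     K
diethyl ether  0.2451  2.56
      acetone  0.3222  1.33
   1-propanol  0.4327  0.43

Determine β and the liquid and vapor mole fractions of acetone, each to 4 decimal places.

Newton–Raphson from β = 0.69:
  β = 0.6900: g = -0.13578, g' = -0.5436 → β = 0.4402
  β = 0.4402: g = -0.00973, g' = -0.4869 → β = 0.4202
Converged at β = 0.4202.
Compositions from xᵢ = zᵢ/(1+β(Kᵢ−1)), yᵢ = Kᵢxᵢ:
  diethyl ether: x = 0.1480, y = 0.3790
  acetone: x = 0.2830, y = 0.3763
  1-propanol: x = 0.5690, y = 0.2447

β = 0.4202, x_acetone = 0.2830, y_acetone = 0.3763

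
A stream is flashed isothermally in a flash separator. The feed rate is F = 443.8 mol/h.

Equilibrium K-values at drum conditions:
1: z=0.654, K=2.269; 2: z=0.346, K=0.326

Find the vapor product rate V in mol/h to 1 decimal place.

Binary case is linear: z₁(K₁−1)(1+V/F(K₂−1)) + z₂(K₂−1)(1+V/F(K₁−1)) = 0
⇒ V/F = [z₁(K₁−1)+z₂(K₂−1)] / [−(K₁−1)(K₂−1)] = 0.5967/0.8553 = 0.698
Then V = V/F·F = 0.6977·443.8 = 309.6 mol/h and L = F − V = 134.2 mol/h.

V = 309.6 mol/h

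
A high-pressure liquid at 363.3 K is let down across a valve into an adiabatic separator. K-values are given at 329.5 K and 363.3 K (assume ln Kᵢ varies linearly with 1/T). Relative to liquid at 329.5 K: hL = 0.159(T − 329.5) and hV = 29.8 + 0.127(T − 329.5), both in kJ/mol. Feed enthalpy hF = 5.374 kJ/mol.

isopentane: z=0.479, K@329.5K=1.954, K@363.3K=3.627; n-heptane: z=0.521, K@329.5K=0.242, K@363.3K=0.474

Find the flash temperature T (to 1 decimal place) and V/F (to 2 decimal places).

Adiabatic flash: solve Rachford–Rice at each trial T, then check hF = ψ·hV(T) + (1−ψ)·hL(T).
  T = 329.5 K: K = (1.954, 0.242), RR gives ψ = 0.086, H_out = 2.557 kJ/mol
  T = 363.3 K: K = (3.627, 0.474), RR gives ψ = 0.712, H_out = 25.831 kJ/mol
  T = 346.4 K: K = (2.703, 0.344), RR gives ψ = 0.425, H_out = 15.108 kJ/mol
  T = 337.9 K: K = (2.305, 0.290), RR gives ψ = 0.275, H_out = 9.460 kJ/mol
  T = 333.7 K: K = (2.125, 0.265), RR gives ψ = 0.188, H_out = 6.258 kJ/mol
  T = 331.6 K: K = (2.038, 0.253), RR gives ψ = 0.140, H_out = 4.485 kJ/mol
  T = 332.6 K: K = (2.079, 0.259), RR gives ψ = 0.163, H_out = 5.346 kJ/mol
Linear interpolation between T = 332.6 (H_out = 5.346) and T = 333.7 (H_out = 6.258) on hF = 5.374 gives T ≈ 332.6 K, at which ψ = 0.16.

T = 332.6 K, V/F = 0.16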